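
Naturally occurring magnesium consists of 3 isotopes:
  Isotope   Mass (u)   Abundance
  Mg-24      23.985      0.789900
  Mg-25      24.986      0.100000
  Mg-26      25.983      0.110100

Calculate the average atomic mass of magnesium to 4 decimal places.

Average mass = Σ (abundance × isotope mass) = 0.789900 × 23.985 + 0.100000 × 24.986 + 0.110100 × 25.983
= 18.94575 + 2.49860 + 2.86073 = 24.30508 u

24.3051 u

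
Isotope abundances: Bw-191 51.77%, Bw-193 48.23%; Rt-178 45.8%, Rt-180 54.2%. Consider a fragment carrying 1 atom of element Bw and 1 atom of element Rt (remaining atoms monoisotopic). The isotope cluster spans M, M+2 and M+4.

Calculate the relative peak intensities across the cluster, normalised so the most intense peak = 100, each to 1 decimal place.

47.3 : 100.0 : 52.1

Element Bw pattern (n=1): 0.5177 : 0.4823
Element Rt pattern (n=1): 0.4580 : 0.5420
Convolve the two distributions (both contribute in 2-u steps):
  M: 0.5177×0.4580 = 0.237107
  M+2: 0.5177×0.5420 + 0.4823×0.4580 = 0.501487
  M+4: 0.4823×0.5420 = 0.261407
Scale to base peak (0.501487) = 100: 47.3 : 100.0 : 52.1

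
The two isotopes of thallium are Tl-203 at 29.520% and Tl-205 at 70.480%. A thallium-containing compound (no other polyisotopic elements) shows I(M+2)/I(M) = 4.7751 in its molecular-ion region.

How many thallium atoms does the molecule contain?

2

The M+2/M ratio from n Tl atoms is n · q/p = n · 0.70480/0.29520.
n = 4.7751 × 0.29520/0.70480 = 2.00 ≈ 2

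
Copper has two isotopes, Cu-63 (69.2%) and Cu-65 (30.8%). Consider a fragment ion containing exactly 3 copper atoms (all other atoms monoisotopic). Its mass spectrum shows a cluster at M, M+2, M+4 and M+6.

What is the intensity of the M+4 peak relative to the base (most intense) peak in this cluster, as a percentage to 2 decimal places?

Term probabilities: M 0.3314, M+2 0.4425, M+4 0.1969, M+6 0.0292. Base peak = M+2.
P(M+2) = C(3,1) × 0.692^2 × 0.308^1 = 3 × 0.478864 × 0.3080 = 0.442470 (base)
P(M+4) = C(3,2) × 0.692^1 × 0.308^2 = 3 × 0.6920 × 0.094864 = 0.196938
Relative intensity = 0.196938 / 0.442470 × 100 = 44.51

44.51%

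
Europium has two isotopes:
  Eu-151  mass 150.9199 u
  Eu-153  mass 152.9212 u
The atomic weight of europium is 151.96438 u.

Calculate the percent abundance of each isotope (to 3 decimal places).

Writing the weighted mean with unknown fraction x of Eu-151:
150.9199·x + 152.9212·(1 − x) = 151.96438
(150.9199 − 152.9212)·x = 151.96438 − 152.9212
x = -0.95682 / -2.0013 = 0.47810 → 47.810% Eu-151, 52.190% Eu-153.

Eu-151: 47.810%, Eu-153: 52.190%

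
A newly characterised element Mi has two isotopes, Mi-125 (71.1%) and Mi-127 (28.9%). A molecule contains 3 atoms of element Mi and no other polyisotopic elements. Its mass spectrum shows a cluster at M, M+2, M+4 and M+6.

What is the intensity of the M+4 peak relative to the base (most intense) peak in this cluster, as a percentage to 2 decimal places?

40.65%

Binomial terms of (0.711 + 0.289)^3: M 0.3594, M+2 0.4383, M+4 0.1782, M+6 0.0241 → M+2 is the base peak.
P(M+2) = C(3,1) × 0.711^2 × 0.289^1 = 3 × 0.505521 × 0.2890 = 0.438287 (base)
P(M+4) = C(3,2) × 0.711^1 × 0.289^2 = 3 × 0.7110 × 0.083521 = 0.178150
Relative intensity = 0.178150 / 0.438287 × 100 = 40.65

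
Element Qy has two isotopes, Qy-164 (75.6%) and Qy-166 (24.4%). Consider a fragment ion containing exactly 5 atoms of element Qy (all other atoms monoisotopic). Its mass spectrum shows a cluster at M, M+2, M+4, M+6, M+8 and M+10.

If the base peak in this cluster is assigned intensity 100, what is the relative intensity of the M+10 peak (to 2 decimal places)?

Term probabilities: M 0.2469, M+2 0.3985, M+4 0.2572, M+6 0.0830, M+8 0.0134, M+10 0.0009. Base peak = M+2.
P(M+2) = C(5,1) × 0.756^4 × 0.244^1 = 5 × 0.3266534 × 0.2440 = 0.398517 (base)
P(M+10) = C(5,5) × 0.756^0 × 0.244^5 = 1 × 1.0000 × 0.00086487 = 0.000865
Relative intensity = 0.000865 / 0.398517 × 100 = 0.22

0.22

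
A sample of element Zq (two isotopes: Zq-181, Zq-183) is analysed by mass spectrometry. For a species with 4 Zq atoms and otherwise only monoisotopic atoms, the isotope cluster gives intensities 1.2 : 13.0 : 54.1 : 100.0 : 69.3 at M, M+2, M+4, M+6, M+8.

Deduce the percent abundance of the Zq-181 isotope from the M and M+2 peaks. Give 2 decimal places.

Write p for the Zq-181 fraction. I(M+2)/I(M) = [C(4,1)·p^3·(1−p)] / p^4 = 4·(1−p)/p = 13.0/1.2 = 10.8333
(1−p)/p = 10.8333/4 = 2.7083  ⇒  p = 1/(1 + 2.7083) = 0.2697
Zq-181: 26.97%, Zq-183: 73.03%.

26.97%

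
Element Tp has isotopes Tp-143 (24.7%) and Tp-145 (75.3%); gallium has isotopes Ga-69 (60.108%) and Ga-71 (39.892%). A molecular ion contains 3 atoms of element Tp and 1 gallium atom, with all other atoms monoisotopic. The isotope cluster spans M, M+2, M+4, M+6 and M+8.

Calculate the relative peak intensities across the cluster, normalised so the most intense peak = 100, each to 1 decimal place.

2.1 : 20.9 : 72.5 : 100.0 : 40.1

Element Tp pattern (n=3): 0.01506922 : 0.13781933 : 0.42015367 : 0.42695778
Gallium pattern (n=1): 0.60108 : 0.39892
Convolve the two distributions (both contribute in 2-u steps):
  M: 0.01506922×0.60108 = 0.009058
  M+2: 0.01506922×0.39892 + 0.13781933×0.60108 = 0.088852
  M+4: 0.13781933×0.39892 + 0.42015367×0.60108 = 0.307525
  M+6: 0.42015367×0.39892 + 0.42695778×0.60108 = 0.424243
  M+8: 0.42695778×0.39892 = 0.170322
Scale to base peak (0.424243) = 100: 2.1 : 20.9 : 72.5 : 100.0 : 40.1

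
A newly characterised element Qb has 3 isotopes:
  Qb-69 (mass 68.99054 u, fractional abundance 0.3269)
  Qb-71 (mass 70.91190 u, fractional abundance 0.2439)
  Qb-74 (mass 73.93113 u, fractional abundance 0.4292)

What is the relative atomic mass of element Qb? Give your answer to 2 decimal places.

71.58 u

Weight each isotope mass by its fractional abundance: 0.3269 × 68.99054 + 0.2439 × 70.91190 + 0.4292 × 73.93113
= 22.553008 + 17.295412 + 31.731241 = 71.579661 u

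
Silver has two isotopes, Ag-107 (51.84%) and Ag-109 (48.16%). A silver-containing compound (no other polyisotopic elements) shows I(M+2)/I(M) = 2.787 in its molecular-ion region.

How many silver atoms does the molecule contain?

3

For n independent Ag atoms, I(M+2)/I(M) = n · (abundance Ag-109) / (abundance Ag-107) = n · 0.4816/0.5184.
n = 2.787 × 0.5184/0.4816 = 3.00 ≈ 3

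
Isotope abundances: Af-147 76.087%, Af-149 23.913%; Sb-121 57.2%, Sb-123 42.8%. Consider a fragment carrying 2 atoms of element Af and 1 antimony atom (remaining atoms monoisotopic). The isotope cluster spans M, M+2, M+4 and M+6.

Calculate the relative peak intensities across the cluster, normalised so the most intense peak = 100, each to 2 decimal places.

72.63 : 100.00 : 41.33 : 5.37

Element Af pattern (n=2): 0.57892316 : 0.36389369 : 0.05718316
Antimony pattern (n=1): 0.5720 : 0.4280
Convolve the two distributions (both contribute in 2-u steps):
  M: 0.57892316×0.5720 = 0.331144
  M+2: 0.57892316×0.4280 + 0.36389369×0.5720 = 0.455926
  M+4: 0.36389369×0.4280 + 0.05718316×0.5720 = 0.188455
  M+6: 0.05718316×0.4280 = 0.024474
Scale to base peak (0.455926) = 100: 72.63 : 100.00 : 41.33 : 5.37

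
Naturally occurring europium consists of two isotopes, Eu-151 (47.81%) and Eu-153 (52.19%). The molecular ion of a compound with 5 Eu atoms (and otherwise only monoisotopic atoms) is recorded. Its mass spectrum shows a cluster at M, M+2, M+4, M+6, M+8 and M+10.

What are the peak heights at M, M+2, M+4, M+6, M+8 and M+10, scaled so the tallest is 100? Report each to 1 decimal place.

Expanding (0.4781 + 0.5219)^5:
P(M) = 0.4781^5 = 0.024980
P(M+2) = 5 × 0.4781^4 × 0.5219^1 = 0.136343
P(M+4) = 10 × 0.4781^3 × 0.5219^2 = 0.297667
P(M+6) = 10 × 0.4781^2 × 0.5219^3 = 0.324937
P(M+8) = 5 × 0.4781^1 × 0.5219^4 = 0.177353
P(M+10) = 0.5219^5 = 0.038720
The M+6 peak is largest (0.324937); scaling to 100 gives 7.7 : 42.0 : 91.6 : 100.0 : 54.6 : 11.9.

7.7 : 42.0 : 91.6 : 100.0 : 54.6 : 11.9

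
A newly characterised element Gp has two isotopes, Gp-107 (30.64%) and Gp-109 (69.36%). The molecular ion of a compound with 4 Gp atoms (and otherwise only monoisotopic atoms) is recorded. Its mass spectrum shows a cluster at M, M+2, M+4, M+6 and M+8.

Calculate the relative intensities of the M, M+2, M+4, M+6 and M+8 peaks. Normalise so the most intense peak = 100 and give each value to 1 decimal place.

2.2 : 19.5 : 66.3 : 100.0 : 56.6

Expanding (0.3064 + 0.6936)^4:
P(M) = 0.3064^4 = 0.008814
P(M+2) = 4 × 0.3064^3 × 0.6936^1 = 0.079806
P(M+4) = 6 × 0.3064^2 × 0.6936^2 = 0.270986
P(M+6) = 4 × 0.3064^1 × 0.6936^3 = 0.408955
P(M+8) = 0.6936^4 = 0.231439
The M+6 peak is largest (0.408955); scaling to 100 gives 2.2 : 19.5 : 66.3 : 100.0 : 56.6.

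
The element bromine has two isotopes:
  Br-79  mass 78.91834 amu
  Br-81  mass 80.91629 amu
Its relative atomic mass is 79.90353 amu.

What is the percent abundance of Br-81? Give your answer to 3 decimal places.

49.310%

Writing the weighted mean with unknown fraction x of Br-79:
78.91834·x + 80.91629·(1 − x) = 79.90353
(78.91834 − 80.91629)·x = 79.90353 − 80.91629
x = -1.01276 / -1.99795 = 0.50690 → 50.690% Br-79, 49.310% Br-81.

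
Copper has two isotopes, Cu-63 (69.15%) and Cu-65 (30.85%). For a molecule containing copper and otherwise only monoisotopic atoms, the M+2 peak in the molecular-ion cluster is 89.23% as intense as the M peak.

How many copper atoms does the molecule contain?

2

The M+2/M ratio from n Cu atoms is n · q/p = n · 0.3085/0.6915.
n = 0.8923 × 0.6915/0.3085 = 2.00 ≈ 2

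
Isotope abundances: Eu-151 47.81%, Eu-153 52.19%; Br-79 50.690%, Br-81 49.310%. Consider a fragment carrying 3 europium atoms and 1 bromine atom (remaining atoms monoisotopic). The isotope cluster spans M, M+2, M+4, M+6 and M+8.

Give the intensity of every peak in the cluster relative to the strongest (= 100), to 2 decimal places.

Europium pattern (n=3): 0.10928391 : 0.3578871 : 0.39067407 : 0.14215492
Bromine pattern (n=1): 0.5069 : 0.4931
Convolve the two distributions (both contribute in 2-u steps):
  M: 0.10928391×0.5069 = 0.055396
  M+2: 0.10928391×0.4931 + 0.3578871×0.5069 = 0.235301
  M+4: 0.3578871×0.4931 + 0.39067407×0.5069 = 0.374507
  M+6: 0.39067407×0.4931 + 0.14215492×0.5069 = 0.264700
  M+8: 0.14215492×0.4931 = 0.070097
Scale to base peak (0.374507) = 100: 14.79 : 62.83 : 100.00 : 70.68 : 18.72

14.79 : 62.83 : 100.00 : 70.68 : 18.72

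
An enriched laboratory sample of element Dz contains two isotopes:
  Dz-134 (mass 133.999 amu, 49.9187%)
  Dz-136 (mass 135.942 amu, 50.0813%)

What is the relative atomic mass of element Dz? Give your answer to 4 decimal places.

134.9721 amu

Average mass = Σ (abundance × isotope mass) = 0.499187 × 133.999 + 0.500813 × 135.942
= 66.89056 + 68.08152 = 134.97208 amu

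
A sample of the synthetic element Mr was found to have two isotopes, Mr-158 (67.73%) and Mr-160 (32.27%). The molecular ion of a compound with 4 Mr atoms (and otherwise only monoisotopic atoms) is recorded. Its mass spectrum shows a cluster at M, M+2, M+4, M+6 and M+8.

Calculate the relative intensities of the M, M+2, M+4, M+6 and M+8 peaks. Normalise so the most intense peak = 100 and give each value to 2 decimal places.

52.47 : 100.00 : 71.47 : 22.70 : 2.70

Each Mr atom is independently Mr-158 (p = 0.6773) or Mr-160 (q = 0.3227); the cluster is the binomial expansion (p + q)^4.
P(M) = 0.6773^4 = 0.210438
P(M+2) = 4 × 0.6773^3 × 0.3227^1 = 0.401053
P(M+4) = 6 × 0.6773^2 × 0.3227^2 = 0.286623
P(M+6) = 4 × 0.6773^1 × 0.3227^3 = 0.091041
P(M+8) = 0.3227^4 = 0.010844
The M+2 peak is largest (0.401053); scaling to 100 gives 52.47 : 100.00 : 71.47 : 22.70 : 2.70.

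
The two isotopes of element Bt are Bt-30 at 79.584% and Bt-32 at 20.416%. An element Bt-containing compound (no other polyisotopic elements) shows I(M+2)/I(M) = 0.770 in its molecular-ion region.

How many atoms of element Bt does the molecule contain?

For n independent Bt atoms, I(M+2)/I(M) = n · (abundance Bt-32) / (abundance Bt-30) = n · 0.20416/0.79584.
n = 0.770 × 0.79584/0.20416 = 3.00 ≈ 3

3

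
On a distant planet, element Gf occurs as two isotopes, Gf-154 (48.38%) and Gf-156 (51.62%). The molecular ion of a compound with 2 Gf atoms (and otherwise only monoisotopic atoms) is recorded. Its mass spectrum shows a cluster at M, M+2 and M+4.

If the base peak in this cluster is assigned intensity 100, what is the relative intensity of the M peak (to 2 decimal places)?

46.86

Term probabilities: M 0.2341, M+2 0.4995, M+4 0.2665. Base peak = M+2.
P(M+2) = C(2,1) × 0.4838^1 × 0.5162^1 = 2 × 0.4838 × 0.5162 = 0.499475 (base)
P(M) = C(2,0) × 0.4838^2 × 0.5162^0 = 1 × 0.23406244 × 1.0000 = 0.234062
Relative intensity = 0.234062 / 0.499475 × 100 = 46.86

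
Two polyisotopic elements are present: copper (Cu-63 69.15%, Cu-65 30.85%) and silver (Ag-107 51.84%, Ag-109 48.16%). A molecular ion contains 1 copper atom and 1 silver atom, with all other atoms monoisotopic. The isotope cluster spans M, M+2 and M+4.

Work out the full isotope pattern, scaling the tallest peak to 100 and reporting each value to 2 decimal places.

Copper pattern (n=1): 0.6915 : 0.3085
Silver pattern (n=1): 0.5184 : 0.4816
Convolve the two distributions (both contribute in 2-u steps):
  M: 0.6915×0.5184 = 0.358474
  M+2: 0.6915×0.4816 + 0.3085×0.5184 = 0.492953
  M+4: 0.3085×0.4816 = 0.148574
Scale to base peak (0.492953) = 100: 72.72 : 100.00 : 30.14

72.72 : 100.00 : 30.14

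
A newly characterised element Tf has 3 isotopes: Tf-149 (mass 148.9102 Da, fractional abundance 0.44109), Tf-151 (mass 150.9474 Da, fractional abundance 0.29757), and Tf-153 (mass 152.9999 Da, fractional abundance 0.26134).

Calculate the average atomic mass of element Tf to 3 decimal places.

150.585 Da

The abundance-weighted mean is 0.44109 × 148.9102 + 0.29757 × 150.9474 + 0.26134 × 152.9999
= 65.68280 + 44.91742 + 39.98499 = 150.58521 Da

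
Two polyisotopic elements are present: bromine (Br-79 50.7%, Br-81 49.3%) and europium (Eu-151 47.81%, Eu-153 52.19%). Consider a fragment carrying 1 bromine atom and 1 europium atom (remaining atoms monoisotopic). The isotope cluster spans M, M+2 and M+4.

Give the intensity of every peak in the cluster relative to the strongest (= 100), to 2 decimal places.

48.45 : 100.00 : 51.43

Bromine pattern (n=1): 0.5070 : 0.4930
Europium pattern (n=1): 0.4781 : 0.5219
Convolve the two distributions (both contribute in 2-u steps):
  M: 0.5070×0.4781 = 0.242397
  M+2: 0.5070×0.5219 + 0.4930×0.4781 = 0.500307
  M+4: 0.4930×0.5219 = 0.257297
Scale to base peak (0.500307) = 100: 48.45 : 100.00 : 51.43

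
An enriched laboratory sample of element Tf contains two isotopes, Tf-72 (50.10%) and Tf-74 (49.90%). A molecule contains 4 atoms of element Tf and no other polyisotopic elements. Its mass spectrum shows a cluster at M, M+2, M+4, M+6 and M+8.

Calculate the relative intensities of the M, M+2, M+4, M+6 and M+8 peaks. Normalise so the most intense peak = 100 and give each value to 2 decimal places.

The 4 Tf atoms are independent, so intensities follow the terms of (0.5010 + 0.4990)^4.
P(M) = 0.5010^4 = 0.063002
P(M+2) = 4 × 0.5010^3 × 0.4990^1 = 0.251000
P(M+4) = 6 × 0.5010^2 × 0.4990^2 = 0.374997
P(M+6) = 4 × 0.5010^1 × 0.4990^3 = 0.249000
P(M+8) = 0.4990^4 = 0.062001
The M+4 peak is largest (0.374997); scaling to 100 gives 16.80 : 66.93 : 100.00 : 66.40 : 16.53.

16.80 : 66.93 : 100.00 : 66.40 : 16.53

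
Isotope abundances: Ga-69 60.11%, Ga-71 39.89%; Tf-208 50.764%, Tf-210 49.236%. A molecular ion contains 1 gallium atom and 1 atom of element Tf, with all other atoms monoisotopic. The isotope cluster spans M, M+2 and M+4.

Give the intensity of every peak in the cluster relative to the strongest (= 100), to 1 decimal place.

Gallium pattern (n=1): 0.6011 : 0.3989
Element Tf pattern (n=1): 0.50764 : 0.49236
Convolve the two distributions (both contribute in 2-u steps):
  M: 0.6011×0.50764 = 0.305142
  M+2: 0.6011×0.49236 + 0.3989×0.50764 = 0.498455
  M+4: 0.3989×0.49236 = 0.196402
Scale to base peak (0.498455) = 100: 61.2 : 100.0 : 39.4

61.2 : 100.0 : 39.4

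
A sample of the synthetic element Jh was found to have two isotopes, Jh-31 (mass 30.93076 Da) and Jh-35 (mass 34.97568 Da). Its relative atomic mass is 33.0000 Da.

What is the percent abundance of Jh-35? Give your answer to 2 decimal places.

51.16%

Writing the weighted mean with unknown fraction x of Jh-31:
30.93076·x + 34.97568·(1 − x) = 33.0000
(30.93076 − 34.97568)·x = 33.0000 − 34.97568
x = -1.97568 / -4.04492 = 0.48843 → 48.84% Jh-31, 51.16% Jh-35.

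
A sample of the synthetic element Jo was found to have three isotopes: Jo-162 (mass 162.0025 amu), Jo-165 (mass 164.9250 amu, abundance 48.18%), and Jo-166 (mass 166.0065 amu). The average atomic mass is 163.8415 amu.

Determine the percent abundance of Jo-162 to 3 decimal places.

The remaining 51.82% is split between Jo-162 (fraction x) and Jo-166 (fraction 0.5182 − x).
Substituting: 162.0025x + 166.0065(0.5182 − x) = 84.380635
(162.0025 − 166.0065)x = -1.6439333  ⇒  x = 0.41057, y = 0.10763
Jo-162: 41.057%, Jo-166: 10.763%.

41.057%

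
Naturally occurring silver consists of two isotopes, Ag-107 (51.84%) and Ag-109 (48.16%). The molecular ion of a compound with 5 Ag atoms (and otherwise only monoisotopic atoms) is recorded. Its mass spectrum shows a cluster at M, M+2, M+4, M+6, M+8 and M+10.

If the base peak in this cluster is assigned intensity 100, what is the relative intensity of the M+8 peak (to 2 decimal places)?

43.15

Binomial terms of (0.5184 + 0.4816)^5: M 0.0374, M+2 0.1739, M+4 0.3231, M+6 0.3002, M+8 0.1394, M+10 0.0259 → M+4 is the base peak.
P(M+4) = C(5,2) × 0.5184^3 × 0.4816^2 = 10 × 0.13931407 × 0.23193856 = 0.323123 (base)
P(M+8) = C(5,4) × 0.5184^1 × 0.4816^4 = 5 × 0.5184 × 0.0537955 = 0.139438
Relative intensity = 0.139438 / 0.323123 × 100 = 43.15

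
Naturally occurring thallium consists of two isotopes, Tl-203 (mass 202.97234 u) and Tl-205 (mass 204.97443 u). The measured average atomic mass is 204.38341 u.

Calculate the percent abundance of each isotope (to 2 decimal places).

Tl-203: 29.52%, Tl-205: 70.48%

With x = fraction of Tl-203 (so Tl-205 is 1 − x):
202.97234·x + 204.97443·(1 − x) = 204.38341
(202.97234 − 204.97443)·x = 204.38341 − 204.97443
x = -0.59102 / -2.00209 = 0.29520 → 29.52% Tl-203, 70.48% Tl-205.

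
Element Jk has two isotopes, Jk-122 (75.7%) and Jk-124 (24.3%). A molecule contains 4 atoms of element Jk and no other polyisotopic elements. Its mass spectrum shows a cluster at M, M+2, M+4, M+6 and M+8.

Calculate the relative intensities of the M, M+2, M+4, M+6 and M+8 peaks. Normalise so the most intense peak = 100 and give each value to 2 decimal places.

Each Jk atom is independently Jk-122 (p = 0.757) or Jk-124 (q = 0.243); the cluster is the binomial expansion (p + q)^4.
P(M) = 0.757^4 = 0.328385
P(M+2) = 4 × 0.757^3 × 0.243^1 = 0.421652
P(M+4) = 6 × 0.757^2 × 0.243^2 = 0.203028
P(M+6) = 4 × 0.757^1 × 0.243^3 = 0.043448
P(M+8) = 0.243^4 = 0.003487
The M+2 peak is largest (0.421652); scaling to 100 gives 77.88 : 100.00 : 48.15 : 10.30 : 0.83.

77.88 : 100.00 : 48.15 : 10.30 : 0.83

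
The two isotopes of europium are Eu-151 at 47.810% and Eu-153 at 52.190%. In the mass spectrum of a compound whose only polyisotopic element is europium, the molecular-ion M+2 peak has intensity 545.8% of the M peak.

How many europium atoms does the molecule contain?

For n independent Eu atoms, I(M+2)/I(M) = n · (abundance Eu-153) / (abundance Eu-151) = n · 0.52190/0.47810.
n = 5.458 × 0.47810/0.52190 = 5.00 ≈ 5

5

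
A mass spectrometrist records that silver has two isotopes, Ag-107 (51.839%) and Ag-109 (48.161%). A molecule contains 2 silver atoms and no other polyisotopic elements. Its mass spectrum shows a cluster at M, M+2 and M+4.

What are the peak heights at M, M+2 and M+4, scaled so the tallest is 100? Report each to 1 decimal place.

53.8 : 100.0 : 46.5

Expanding (0.51839 + 0.48161)^2:
P(M) = 0.51839^2 = 0.268728
P(M+2) = 2 × 0.51839^1 × 0.48161^1 = 0.499324
P(M+4) = 0.48161^2 = 0.231948
The M+2 peak is largest (0.499324); scaling to 100 gives 53.8 : 100.0 : 46.5.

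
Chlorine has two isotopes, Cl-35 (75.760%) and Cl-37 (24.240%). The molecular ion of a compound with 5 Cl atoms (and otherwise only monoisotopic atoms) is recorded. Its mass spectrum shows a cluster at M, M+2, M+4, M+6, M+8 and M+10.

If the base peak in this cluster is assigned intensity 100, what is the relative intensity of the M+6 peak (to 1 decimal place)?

Term probabilities: M 0.2496, M+2 0.3993, M+4 0.2555, M+6 0.0817, M+8 0.0131, M+10 0.0008. Base peak = M+2.
P(M+2) = C(5,1) × 0.75760^4 × 0.24240^1 = 5 × 0.32942751 × 0.2424 = 0.399266 (base)
P(M+6) = C(5,3) × 0.75760^2 × 0.24240^3 = 10 × 0.57395776 × 0.01424288 = 0.081748
Relative intensity = 0.081748 / 0.399266 × 100 = 20.5

20.5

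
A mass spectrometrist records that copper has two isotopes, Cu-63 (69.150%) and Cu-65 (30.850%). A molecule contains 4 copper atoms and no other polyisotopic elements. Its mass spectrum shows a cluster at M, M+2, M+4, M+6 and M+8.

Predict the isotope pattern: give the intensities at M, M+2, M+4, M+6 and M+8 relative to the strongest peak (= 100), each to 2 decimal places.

56.04 : 100.00 : 66.92 : 19.90 : 2.22

Expanding (0.69150 + 0.30850)^4:
P(M) = 0.69150^4 = 0.228649
P(M+2) = 4 × 0.69150^3 × 0.30850^1 = 0.408030
P(M+4) = 6 × 0.69150^2 × 0.30850^2 = 0.273052
P(M+6) = 4 × 0.69150^1 × 0.30850^3 = 0.081212
P(M+8) = 0.30850^4 = 0.009058
The M+2 peak is largest (0.408030); scaling to 100 gives 56.04 : 100.00 : 66.92 : 19.90 : 2.22.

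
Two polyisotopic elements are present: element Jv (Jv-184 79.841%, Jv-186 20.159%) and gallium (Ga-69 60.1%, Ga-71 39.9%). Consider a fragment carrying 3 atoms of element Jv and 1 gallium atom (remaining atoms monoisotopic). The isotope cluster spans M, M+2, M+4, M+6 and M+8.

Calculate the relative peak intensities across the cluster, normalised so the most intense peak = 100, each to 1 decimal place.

70.4 : 100.0 : 48.8 : 10.1 : 0.8

Element Jv pattern (n=3): 0.50895326 : 0.38551579 : 0.09733862 : 0.00819232
Gallium pattern (n=1): 0.6010 : 0.3990
Convolve the two distributions (both contribute in 2-u steps):
  M: 0.50895326×0.6010 = 0.305881
  M+2: 0.50895326×0.3990 + 0.38551579×0.6010 = 0.434767
  M+4: 0.38551579×0.3990 + 0.09733862×0.6010 = 0.212321
  M+6: 0.09733862×0.3990 + 0.00819232×0.6010 = 0.043762
  M+8: 0.00819232×0.3990 = 0.003269
Scale to base peak (0.434767) = 100: 70.4 : 100.0 : 48.8 : 10.1 : 0.8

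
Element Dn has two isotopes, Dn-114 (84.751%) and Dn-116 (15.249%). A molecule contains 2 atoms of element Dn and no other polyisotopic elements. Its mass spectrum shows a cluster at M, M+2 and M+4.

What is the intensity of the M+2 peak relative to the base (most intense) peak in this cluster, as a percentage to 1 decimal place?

Term probabilities: M 0.7183, M+2 0.2585, M+4 0.0233. Base peak = M.
P(M) = C(2,0) × 0.84751^2 × 0.15249^0 = 1 × 0.7182732 × 1.0000 = 0.718273 (base)
P(M+2) = C(2,1) × 0.84751^1 × 0.15249^1 = 2 × 0.84751 × 0.15249 = 0.258474
Relative intensity = 0.258474 / 0.718273 × 100 = 36.0

36.0%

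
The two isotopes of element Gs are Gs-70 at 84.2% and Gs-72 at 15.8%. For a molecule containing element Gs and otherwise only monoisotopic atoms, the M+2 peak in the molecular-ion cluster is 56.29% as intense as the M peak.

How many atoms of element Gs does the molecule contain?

The M+2/M ratio from n Gs atoms is n · q/p = n · 0.158/0.842.
n = 0.5629 × 0.842/0.158 = 3.00 ≈ 3

3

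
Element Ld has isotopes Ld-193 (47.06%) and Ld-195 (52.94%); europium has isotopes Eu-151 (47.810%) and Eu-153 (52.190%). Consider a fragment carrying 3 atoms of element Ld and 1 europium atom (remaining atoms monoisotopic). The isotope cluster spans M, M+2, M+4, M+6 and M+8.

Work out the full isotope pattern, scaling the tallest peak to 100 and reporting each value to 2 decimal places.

Element Ld pattern (n=3): 0.10422113 : 0.3517297 : 0.39567722 : 0.14837195
Europium pattern (n=1): 0.4781 : 0.5219
Convolve the two distributions (both contribute in 2-u steps):
  M: 0.10422113×0.4781 = 0.049828
  M+2: 0.10422113×0.5219 + 0.3517297×0.4781 = 0.222555
  M+4: 0.3517297×0.5219 + 0.39567722×0.4781 = 0.372741
  M+6: 0.39567722×0.5219 + 0.14837195×0.4781 = 0.277441
  M+8: 0.14837195×0.5219 = 0.077435
Scale to base peak (0.372741) = 100: 13.37 : 59.71 : 100.00 : 74.43 : 20.77

13.37 : 59.71 : 100.00 : 74.43 : 20.77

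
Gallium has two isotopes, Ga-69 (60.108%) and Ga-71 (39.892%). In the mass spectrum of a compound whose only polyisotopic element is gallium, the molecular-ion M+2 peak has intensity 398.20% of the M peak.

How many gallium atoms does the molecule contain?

With n Ga atoms, P(M+2)/P(M) = C(n,1)·p^(n−1)q / p^n = n·q/p = n · 0.39892/0.60108.
n = 3.9820 × 0.60108/0.39892 = 6.00 ≈ 6

6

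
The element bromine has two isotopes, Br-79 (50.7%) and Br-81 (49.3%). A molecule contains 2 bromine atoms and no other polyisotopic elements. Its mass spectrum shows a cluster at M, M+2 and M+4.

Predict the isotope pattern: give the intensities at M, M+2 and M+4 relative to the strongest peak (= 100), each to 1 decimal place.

Expanding (0.507 + 0.493)^2:
P(M) = 0.507^2 = 0.257049
P(M+2) = 2 × 0.507^1 × 0.493^1 = 0.499902
P(M+4) = 0.493^2 = 0.243049
The M+2 peak is largest (0.499902); scaling to 100 gives 51.4 : 100.0 : 48.6.

51.4 : 100.0 : 48.6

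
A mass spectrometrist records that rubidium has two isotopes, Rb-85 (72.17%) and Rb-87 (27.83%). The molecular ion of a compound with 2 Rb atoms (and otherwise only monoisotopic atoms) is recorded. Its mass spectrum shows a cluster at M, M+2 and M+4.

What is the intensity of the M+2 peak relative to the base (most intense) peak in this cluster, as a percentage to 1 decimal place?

(0.7217 + 0.2783)^2 gives M 0.5209, M+2 0.4017, M+4 0.0775; the largest is M.
P(M) = C(2,0) × 0.7217^2 × 0.2783^0 = 1 × 0.52085089 × 1.0000 = 0.520851 (base)
P(M+2) = C(2,1) × 0.7217^1 × 0.2783^1 = 2 × 0.7217 × 0.2783 = 0.401698
Relative intensity = 0.401698 / 0.520851 × 100 = 77.1

77.1%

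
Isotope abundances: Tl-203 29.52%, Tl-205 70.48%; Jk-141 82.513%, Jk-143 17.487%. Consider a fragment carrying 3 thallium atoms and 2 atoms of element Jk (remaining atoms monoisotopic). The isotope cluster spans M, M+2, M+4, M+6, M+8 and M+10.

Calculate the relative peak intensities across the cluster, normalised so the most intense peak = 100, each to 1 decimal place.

4.7 : 35.8 : 95.3 : 100.0 : 30.9 : 2.9

Thallium pattern (n=3): 0.02572463 : 0.18425524 : 0.43991564 : 0.35010449
Element Jk pattern (n=2): 0.68083952 : 0.28858097 : 0.03057952
Convolve the two distributions (both contribute in 2-u steps):
  M: 0.02572463×0.68083952 = 0.017514
  M+2: 0.02572463×0.28858097 + 0.18425524×0.68083952 = 0.132872
  M+4: 0.02572463×0.03057952 + 0.18425524×0.28858097 + 0.43991564×0.68083952 = 0.353471
  M+6: 0.18425524×0.03057952 + 0.43991564×0.28858097 + 0.35010449×0.68083952 = 0.370951
  M+8: 0.43991564×0.03057952 + 0.35010449×0.28858097 = 0.114486
  M+10: 0.35010449×0.03057952 = 0.010706
Scale to base peak (0.370951) = 100: 4.7 : 35.8 : 95.3 : 100.0 : 30.9 : 2.9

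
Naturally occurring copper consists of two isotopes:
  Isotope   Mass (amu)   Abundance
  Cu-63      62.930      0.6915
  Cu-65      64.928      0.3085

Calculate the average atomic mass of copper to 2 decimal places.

63.55 amu

The abundance-weighted mean is 0.6915 × 62.930 + 0.3085 × 64.928
= 43.5161 + 20.0303 = 63.5464 amu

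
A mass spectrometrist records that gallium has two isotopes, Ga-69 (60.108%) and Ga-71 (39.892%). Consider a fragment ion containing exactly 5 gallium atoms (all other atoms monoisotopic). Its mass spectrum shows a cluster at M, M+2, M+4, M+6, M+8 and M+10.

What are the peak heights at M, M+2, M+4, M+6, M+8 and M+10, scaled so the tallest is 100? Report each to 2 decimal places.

22.70 : 75.34 : 100.00 : 66.37 : 22.02 : 2.92

The 5 Ga atoms are independent, so intensities follow the terms of (0.60108 + 0.39892)^5.
P(M) = 0.60108^5 = 0.078462
P(M+2) = 5 × 0.60108^4 × 0.39892^1 = 0.260366
P(M+4) = 10 × 0.60108^3 × 0.39892^2 = 0.345596
P(M+6) = 10 × 0.60108^2 × 0.39892^3 = 0.229362
P(M+8) = 5 × 0.60108^1 × 0.39892^4 = 0.076111
P(M+10) = 0.39892^5 = 0.010103
The M+4 peak is largest (0.345596); scaling to 100 gives 22.70 : 75.34 : 100.00 : 66.37 : 22.02 : 2.92.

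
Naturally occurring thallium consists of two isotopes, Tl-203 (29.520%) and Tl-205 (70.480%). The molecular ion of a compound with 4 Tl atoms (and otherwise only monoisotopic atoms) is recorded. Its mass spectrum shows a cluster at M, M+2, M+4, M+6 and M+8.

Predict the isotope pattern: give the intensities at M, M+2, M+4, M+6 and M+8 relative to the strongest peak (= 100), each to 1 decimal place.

1.8 : 17.5 : 62.8 : 100.0 : 59.7

Expanding (0.29520 + 0.70480)^4:
P(M) = 0.29520^4 = 0.007594
P(M+2) = 4 × 0.29520^3 × 0.70480^1 = 0.072523
P(M+4) = 6 × 0.29520^2 × 0.70480^2 = 0.259726
P(M+6) = 4 × 0.29520^1 × 0.70480^3 = 0.413403
P(M+8) = 0.70480^4 = 0.246754
The M+6 peak is largest (0.413403); scaling to 100 gives 1.8 : 17.5 : 62.8 : 100.0 : 59.7.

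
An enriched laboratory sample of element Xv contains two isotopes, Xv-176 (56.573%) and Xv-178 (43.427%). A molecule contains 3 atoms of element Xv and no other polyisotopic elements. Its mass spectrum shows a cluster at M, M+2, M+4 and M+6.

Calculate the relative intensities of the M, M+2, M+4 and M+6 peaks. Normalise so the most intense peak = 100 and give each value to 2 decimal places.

The 3 Xv atoms are independent, so intensities follow the terms of (0.56573 + 0.43427)^3.
P(M) = 0.56573^3 = 0.181062
P(M+2) = 3 × 0.56573^2 × 0.43427^1 = 0.416965
P(M+4) = 3 × 0.56573^1 × 0.43427^2 = 0.320074
P(M+6) = 0.43427^3 = 0.081899
The M+2 peak is largest (0.416965); scaling to 100 gives 43.42 : 100.00 : 76.76 : 19.64.

43.42 : 100.00 : 76.76 : 19.64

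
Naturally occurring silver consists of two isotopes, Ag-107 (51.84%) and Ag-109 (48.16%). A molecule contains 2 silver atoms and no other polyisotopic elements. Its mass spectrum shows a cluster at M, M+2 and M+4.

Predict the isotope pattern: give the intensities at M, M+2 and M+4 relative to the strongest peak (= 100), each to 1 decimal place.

53.8 : 100.0 : 46.5

The 2 Ag atoms are independent, so intensities follow the terms of (0.5184 + 0.4816)^2.
P(M) = 0.5184^2 = 0.268739
P(M+2) = 2 × 0.5184^1 × 0.4816^1 = 0.499323
P(M+4) = 0.4816^2 = 0.231939
The M+2 peak is largest (0.499323); scaling to 100 gives 53.8 : 100.0 : 46.5.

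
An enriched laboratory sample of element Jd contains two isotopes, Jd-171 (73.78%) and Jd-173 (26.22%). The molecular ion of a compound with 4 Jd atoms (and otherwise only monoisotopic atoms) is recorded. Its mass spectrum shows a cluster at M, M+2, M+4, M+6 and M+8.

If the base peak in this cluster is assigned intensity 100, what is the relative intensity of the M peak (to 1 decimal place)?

70.3

(0.7378 + 0.2622)^4 gives M 0.2963, M+2 0.4212, M+4 0.2245, M+6 0.0532, M+8 0.0047; the largest is M+2.
P(M+2) = C(4,1) × 0.7378^3 × 0.2622^1 = 4 × 0.40162057 × 0.2622 = 0.421220 (base)
P(M) = C(4,0) × 0.7378^4 × 0.2622^0 = 1 × 0.29631566 × 1.0000 = 0.296316
Relative intensity = 0.296316 / 0.421220 × 100 = 70.3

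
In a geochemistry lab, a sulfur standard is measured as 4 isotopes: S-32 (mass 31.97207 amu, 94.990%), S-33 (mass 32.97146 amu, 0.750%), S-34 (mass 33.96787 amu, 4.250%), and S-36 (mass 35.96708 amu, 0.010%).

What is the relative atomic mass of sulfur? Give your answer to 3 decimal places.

Ar = Σ fᵢ·mᵢ = 0.94990 × 31.97207 + 0.00750 × 32.97146 + 0.04250 × 33.96787 + 0.00010 × 35.96708
= 30.370269 + 0.247286 + 1.443634 + 0.003597 = 32.064786 amu

32.065 amu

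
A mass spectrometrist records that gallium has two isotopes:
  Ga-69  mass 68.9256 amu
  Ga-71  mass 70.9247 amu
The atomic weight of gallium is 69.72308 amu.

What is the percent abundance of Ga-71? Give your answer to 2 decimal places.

With x = fraction of Ga-69 (so Ga-71 is 1 − x):
68.9256·x + 70.9247·(1 − x) = 69.72308
(68.9256 − 70.9247)·x = 69.72308 − 70.9247
x = -1.20162 / -1.9991 = 0.60108 → 60.11% Ga-69, 39.89% Ga-71.

39.89%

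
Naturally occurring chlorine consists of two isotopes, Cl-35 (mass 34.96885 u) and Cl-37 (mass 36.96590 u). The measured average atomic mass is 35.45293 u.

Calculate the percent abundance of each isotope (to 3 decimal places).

Writing the weighted mean with unknown fraction x of Cl-35:
34.96885·x + 36.96590·(1 − x) = 35.45293
(34.96885 − 36.96590)·x = 35.45293 − 36.96590
x = -1.51297 / -1.99705 = 0.75760 → 75.760% Cl-35, 24.240% Cl-37.

Cl-35: 75.760%, Cl-37: 24.240%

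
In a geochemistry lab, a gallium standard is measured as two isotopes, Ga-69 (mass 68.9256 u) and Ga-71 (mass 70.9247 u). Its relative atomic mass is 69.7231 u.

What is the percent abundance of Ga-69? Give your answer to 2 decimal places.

60.11%

Let x be the fractional abundance of Ga-69; then Ga-71 has abundance 1 − x.
68.9256·x + 70.9247·(1 − x) = 69.7231
(68.9256 − 70.9247)·x = 69.7231 − 70.9247
x = -1.2016 / -1.9991 = 0.60107 → 60.11% Ga-69, 39.89% Ga-71.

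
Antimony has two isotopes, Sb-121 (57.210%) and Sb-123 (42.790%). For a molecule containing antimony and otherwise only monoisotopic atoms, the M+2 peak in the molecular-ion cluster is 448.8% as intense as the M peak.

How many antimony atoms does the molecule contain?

With n Sb atoms, P(M+2)/P(M) = C(n,1)·p^(n−1)q / p^n = n·q/p = n · 0.42790/0.57210.
n = 4.488 × 0.57210/0.42790 = 6.00 ≈ 6

6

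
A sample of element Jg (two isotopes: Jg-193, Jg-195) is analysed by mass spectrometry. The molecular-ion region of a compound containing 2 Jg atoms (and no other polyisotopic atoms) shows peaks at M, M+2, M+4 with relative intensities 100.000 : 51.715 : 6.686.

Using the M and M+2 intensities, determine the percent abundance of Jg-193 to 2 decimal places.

Let p = fractional abundance of Jg-193. I(M+2)/I(M) = [C(2,1)·p^1·(1−p)] / p^2 = 2·(1−p)/p = 51.715/100.000 = 0.5171
(1−p)/p = 0.5171/2 = 0.2586  ⇒  p = 1/(1 + 0.2586) = 0.7945
Jg-193: 79.45%, Jg-195: 20.55%.

79.45%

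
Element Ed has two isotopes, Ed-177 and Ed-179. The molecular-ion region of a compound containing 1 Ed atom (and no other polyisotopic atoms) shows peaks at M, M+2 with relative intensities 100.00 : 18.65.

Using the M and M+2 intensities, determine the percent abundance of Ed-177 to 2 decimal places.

Let p = fractional abundance of Ed-177. I(M+2)/I(M) = [C(1,1)·p^0·(1−p)] / p^1 = 1·(1−p)/p = 18.65/100.00 = 0.1865
(1−p)/p = 0.1865/1 = 0.1865  ⇒  p = 1/(1 + 0.1865) = 0.8428
Ed-177: 84.28%, Ed-179: 15.72%.

84.28%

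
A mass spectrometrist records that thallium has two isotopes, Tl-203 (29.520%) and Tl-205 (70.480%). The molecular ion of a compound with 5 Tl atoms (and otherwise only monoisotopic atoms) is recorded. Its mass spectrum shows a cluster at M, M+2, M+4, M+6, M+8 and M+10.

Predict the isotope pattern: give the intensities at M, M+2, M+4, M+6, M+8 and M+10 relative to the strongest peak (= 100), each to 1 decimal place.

Each Tl atom is independently Tl-203 (p = 0.29520) or Tl-205 (q = 0.70480); the cluster is the binomial expansion (p + q)^5.
P(M) = 0.29520^5 = 0.002242
P(M+2) = 5 × 0.29520^4 × 0.70480^1 = 0.026761
P(M+4) = 10 × 0.29520^3 × 0.70480^2 = 0.127785
P(M+6) = 10 × 0.29520^2 × 0.70480^3 = 0.305092
P(M+8) = 5 × 0.29520^1 × 0.70480^4 = 0.364208
P(M+10) = 0.70480^5 = 0.173912
The M+8 peak is largest (0.364208); scaling to 100 gives 0.6 : 7.3 : 35.1 : 83.8 : 100.0 : 47.8.

0.6 : 7.3 : 35.1 : 83.8 : 100.0 : 47.8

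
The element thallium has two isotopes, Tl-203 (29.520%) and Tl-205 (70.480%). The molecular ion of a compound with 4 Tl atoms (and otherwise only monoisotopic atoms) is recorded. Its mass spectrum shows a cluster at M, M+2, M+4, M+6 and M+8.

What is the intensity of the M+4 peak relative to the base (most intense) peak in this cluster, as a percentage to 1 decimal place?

Term probabilities: M 0.0076, M+2 0.0725, M+4 0.2597, M+6 0.4134, M+8 0.2468. Base peak = M+6.
P(M+6) = C(4,3) × 0.29520^1 × 0.70480^3 = 4 × 0.2952 × 0.35010449 = 0.413403 (base)
P(M+4) = C(4,2) × 0.29520^2 × 0.70480^2 = 6 × 0.08714304 × 0.49674304 = 0.259726
Relative intensity = 0.259726 / 0.413403 × 100 = 62.8

62.8%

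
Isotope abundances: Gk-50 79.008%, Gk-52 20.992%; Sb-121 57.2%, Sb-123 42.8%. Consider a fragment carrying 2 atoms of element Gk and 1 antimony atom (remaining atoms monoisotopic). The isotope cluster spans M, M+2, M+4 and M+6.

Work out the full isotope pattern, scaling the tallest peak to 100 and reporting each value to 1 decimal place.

Element Gk pattern (n=2): 0.62422641 : 0.33170719 : 0.04406641
Antimony pattern (n=1): 0.5720 : 0.4280
Convolve the two distributions (both contribute in 2-u steps):
  M: 0.62422641×0.5720 = 0.357058
  M+2: 0.62422641×0.4280 + 0.33170719×0.5720 = 0.456905
  M+4: 0.33170719×0.4280 + 0.04406641×0.5720 = 0.167177
  M+6: 0.04406641×0.4280 = 0.018860
Scale to base peak (0.456905) = 100: 78.1 : 100.0 : 36.6 : 4.1

78.1 : 100.0 : 36.6 : 4.1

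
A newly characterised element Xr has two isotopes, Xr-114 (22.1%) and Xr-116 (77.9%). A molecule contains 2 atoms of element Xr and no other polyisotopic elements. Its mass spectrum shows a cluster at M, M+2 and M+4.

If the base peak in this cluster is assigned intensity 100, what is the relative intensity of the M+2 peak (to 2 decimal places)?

56.74

Binomial terms of (0.221 + 0.779)^2: M 0.0488, M+2 0.3443, M+4 0.6068 → M+4 is the base peak.
P(M+4) = C(2,2) × 0.221^0 × 0.779^2 = 1 × 1.0000 × 0.606841 = 0.606841 (base)
P(M+2) = C(2,1) × 0.221^1 × 0.779^1 = 2 × 0.2210 × 0.7790 = 0.344318
Relative intensity = 0.344318 / 0.606841 × 100 = 56.74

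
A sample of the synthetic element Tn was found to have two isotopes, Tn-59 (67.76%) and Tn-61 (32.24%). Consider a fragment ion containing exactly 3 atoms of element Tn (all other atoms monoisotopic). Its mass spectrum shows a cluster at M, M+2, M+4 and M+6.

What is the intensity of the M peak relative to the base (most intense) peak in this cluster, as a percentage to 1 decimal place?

70.1%

(0.6776 + 0.3224)^3 gives M 0.3111, M+2 0.4441, M+4 0.2113, M+6 0.0335; the largest is M+2.
P(M+2) = C(3,1) × 0.6776^2 × 0.3224^1 = 3 × 0.45914176 × 0.3224 = 0.444082 (base)
P(M) = C(3,0) × 0.6776^3 × 0.3224^0 = 1 × 0.31111446 × 1.0000 = 0.311114
Relative intensity = 0.311114 / 0.444082 × 100 = 70.1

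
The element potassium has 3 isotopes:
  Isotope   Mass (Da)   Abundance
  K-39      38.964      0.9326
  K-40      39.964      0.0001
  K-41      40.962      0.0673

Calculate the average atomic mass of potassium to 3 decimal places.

39.099 Da

Ar = Σ fᵢ·mᵢ = 0.9326 × 38.964 + 0.0001 × 39.964 + 0.0673 × 40.962
= 36.3378 + 0.0040 + 2.7567 = 39.0985 Da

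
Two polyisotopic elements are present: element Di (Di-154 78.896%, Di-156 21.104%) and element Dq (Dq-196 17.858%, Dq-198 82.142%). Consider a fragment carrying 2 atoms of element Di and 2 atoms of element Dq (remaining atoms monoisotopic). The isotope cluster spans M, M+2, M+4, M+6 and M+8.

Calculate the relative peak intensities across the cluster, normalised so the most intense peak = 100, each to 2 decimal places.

3.82 : 37.22 : 100.00 : 45.80 : 5.79

Element Di pattern (n=2): 0.62245788 : 0.33300424 : 0.04453788
Element Dq pattern (n=2): 0.03189082 : 0.29337837 : 0.67473082
Convolve the two distributions (both contribute in 2-u steps):
  M: 0.62245788×0.03189082 = 0.019851
  M+2: 0.62245788×0.29337837 + 0.33300424×0.03189082 = 0.193235
  M+4: 0.62245788×0.67473082 + 0.33300424×0.29337837 + 0.04453788×0.03189082 = 0.519108
  M+6: 0.33300424×0.67473082 + 0.04453788×0.29337837 = 0.237755
  M+8: 0.04453788×0.67473082 = 0.030051
Scale to base peak (0.519108) = 100: 3.82 : 37.22 : 100.00 : 45.80 : 5.79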